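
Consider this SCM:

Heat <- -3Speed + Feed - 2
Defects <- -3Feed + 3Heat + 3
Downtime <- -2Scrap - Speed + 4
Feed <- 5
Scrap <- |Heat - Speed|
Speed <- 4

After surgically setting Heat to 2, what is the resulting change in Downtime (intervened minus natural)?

The intervention breaks the incoming arrows to Heat: Heat <- -3Speed + Feed - 2 no longer applies, and Heat = 2.
Scrap = |Heat - Speed|  [with Heat=2, Speed=4]  = 2
Downtime = -2Scrap - Speed + 4  [with Scrap=2, Speed=4]  = -4
Without intervention: Heat = -3Speed + Feed - 2  [with Speed=4, Feed=5]  = -9; Scrap = |Heat - Speed|  [with Heat=-9, Speed=4]  = 13; Downtime = -2Scrap - Speed + 4  [with Scrap=13, Speed=4]  = -26.
Change = -4 − (-26) = 22.

22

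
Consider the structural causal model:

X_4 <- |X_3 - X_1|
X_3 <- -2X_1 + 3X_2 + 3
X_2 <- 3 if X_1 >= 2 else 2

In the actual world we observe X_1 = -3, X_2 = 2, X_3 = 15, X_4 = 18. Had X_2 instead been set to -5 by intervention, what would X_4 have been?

Under do(X_2=-5), the mechanism X_2 <- 3 if X_1 >= 2 else 2 is discarded; X_2 is fixed at -5.
X_3 = -2X_1 + 3X_2 + 3  [with X_1=-3, X_2=-5]  = -6
X_4 = |X_3 - X_1|  [with X_3=-6, X_1=-3]  = 3

3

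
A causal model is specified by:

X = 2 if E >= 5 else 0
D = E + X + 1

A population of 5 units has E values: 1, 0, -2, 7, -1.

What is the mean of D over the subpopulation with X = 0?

0.5

Conditioning on X=0 selects the 4 unit(s) with E ∈ {1, 0, -2, -1}. Their D values: 2, 1, -1, 0. Mean = 0.5.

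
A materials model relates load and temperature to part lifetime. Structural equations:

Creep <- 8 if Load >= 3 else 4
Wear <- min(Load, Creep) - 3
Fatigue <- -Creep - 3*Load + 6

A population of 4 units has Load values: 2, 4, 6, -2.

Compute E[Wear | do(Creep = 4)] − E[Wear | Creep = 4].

Every unit gets Creep=4 under the intervention. Wear values become -1, 1, 1, -5; E[Wear|do(Creep=4)] = -1.
Conditioning on Creep=4 selects the 2 unit(s) with Load ∈ {2, -2}. Their Wear values: -1, -5. Mean = -3.
Difference = -1 − (-3) = 2.

2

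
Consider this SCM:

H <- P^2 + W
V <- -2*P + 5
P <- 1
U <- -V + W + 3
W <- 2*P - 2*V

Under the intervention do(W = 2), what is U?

The intervention breaks the incoming arrows to W: W <- 2*P - 2*V no longer applies, and W = 2.
V = -2*P + 5  [with P=1]  = 3
U = -V + W + 3  [with V=3, W=2]  = 2

2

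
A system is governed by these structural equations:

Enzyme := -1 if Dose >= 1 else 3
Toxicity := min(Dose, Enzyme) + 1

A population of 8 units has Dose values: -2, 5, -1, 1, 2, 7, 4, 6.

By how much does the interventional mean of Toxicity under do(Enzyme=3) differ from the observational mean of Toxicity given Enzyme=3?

3

Under do(Enzyme=3), Enzyme's equation is replaced by Enzyme=3 for every unit. Per-unit Toxicity: -1, 4, 0, 2, 3, 4, 4, 4. Mean = 2.5.
E[Toxicity|Enzyme=3] averages over only the 2 units with Enzyme=3 (Dose = -2, -1): Toxicity = -1, 0, mean -0.5.
Difference = 2.5 − (-0.5) = 3.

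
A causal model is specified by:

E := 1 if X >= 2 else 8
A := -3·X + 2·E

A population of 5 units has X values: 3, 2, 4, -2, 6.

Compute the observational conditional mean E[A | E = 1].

-9.25

E[A|E=1] averages over only the 4 units with E=1 (X = 3, 2, 4, 6): A = -7, -4, -10, -16, mean -9.25.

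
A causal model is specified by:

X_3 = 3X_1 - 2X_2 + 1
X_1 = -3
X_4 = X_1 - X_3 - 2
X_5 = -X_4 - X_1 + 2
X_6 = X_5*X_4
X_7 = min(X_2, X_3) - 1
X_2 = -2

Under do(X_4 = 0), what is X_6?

0

Under do(X_4=0), the mechanism X_4 = X_1 - X_3 - 2 is discarded; X_4 is fixed at 0.
X_5 = -X_4 - X_1 + 2  [with X_4=0, X_1=-3]  = 5
X_6 = X_5*X_4  [with X_5=5, X_4=0]  = 0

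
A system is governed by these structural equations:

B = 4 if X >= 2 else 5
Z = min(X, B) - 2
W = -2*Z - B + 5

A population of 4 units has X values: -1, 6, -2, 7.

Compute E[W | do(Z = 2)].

The intervention sets Z=2 in all 4 units regardless of X. Recomputing W per unit gives -4, -3, -4, -3; average -3.5.

-3.5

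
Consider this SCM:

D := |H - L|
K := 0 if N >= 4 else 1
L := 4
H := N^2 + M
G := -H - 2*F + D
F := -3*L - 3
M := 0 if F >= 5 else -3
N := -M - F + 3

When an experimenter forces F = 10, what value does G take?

-24

Under do(F=10), the mechanism F := -3*L - 3 is discarded; F is fixed at 10.
M = 0 if F >= 5 else -3  [with F=10]  = 0
N = -M - F + 3  [with M=0, F=10]  = -7
H = N^2 + M  [with N=-7, M=0]  = 49
D = |H - L|  [with H=49, L=4]  = 45
G = -H - 2*F + D  [with H=49, F=10, D=45]  = -24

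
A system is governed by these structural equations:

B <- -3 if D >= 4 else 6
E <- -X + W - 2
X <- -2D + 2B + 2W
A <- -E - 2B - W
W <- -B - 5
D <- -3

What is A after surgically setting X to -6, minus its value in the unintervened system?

Under do(X=-6), the mechanism X <- -2D + 2B + 2W is discarded; X is fixed at -6.
B = -3 if D >= 4 else 6  [with D=-3]  = 6
W = -B - 5  [with B=6]  = -11
E = -X + W - 2  [with X=-6, W=-11]  = -7
A = -E - 2B - W  [with E=-7, B=6, W=-11]  = 6
Without intervention: B = -3 if D >= 4 else 6  [with D=-3]  = 6; W = -B - 5  [with B=6]  = -11; X = -2D + 2B + 2W  [with D=-3, B=6, W=-11]  = -4; E = -X + W - 2  [with X=-4, W=-11]  = -9; A = -E - 2B - W  [with E=-9, B=6, W=-11]  = 8.
Change = 6 − 8 = -2.

-2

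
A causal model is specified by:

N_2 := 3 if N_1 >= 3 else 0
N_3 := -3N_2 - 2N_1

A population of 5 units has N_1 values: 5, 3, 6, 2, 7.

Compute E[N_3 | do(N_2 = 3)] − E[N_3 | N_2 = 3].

Under do(N_2=3), N_2's equation is replaced by N_2=3 for every unit. Per-unit N_3: -19, -15, -21, -13, -23. Mean = -18.2.
Conditioning on N_2=3 selects the 4 unit(s) with N_1 ∈ {5, 3, 6, 7}. Their N_3 values: -19, -15, -21, -23. Mean = -19.5.
Difference = -18.2 − (-19.5) = 1.3.

1.3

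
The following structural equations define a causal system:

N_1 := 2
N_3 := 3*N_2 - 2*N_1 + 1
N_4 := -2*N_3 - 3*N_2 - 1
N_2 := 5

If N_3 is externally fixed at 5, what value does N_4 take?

-26

The intervention breaks the incoming arrows to N_3: N_3 := 3*N_2 - 2*N_1 + 1 no longer applies, and N_3 = 5.
N_4 = -2*N_3 - 3*N_2 - 1  [with N_3=5, N_2=5]  = -26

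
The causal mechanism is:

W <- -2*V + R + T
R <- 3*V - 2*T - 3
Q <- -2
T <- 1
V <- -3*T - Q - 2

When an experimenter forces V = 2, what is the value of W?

do(V=2) replaces the equation V <- -3*T - Q - 2 with the constant V = 2.
R = 3*V - 2*T - 3  [with V=2, T=1]  = 1
W = -2*V + R + T  [with V=2, R=1, T=1]  = -2

-2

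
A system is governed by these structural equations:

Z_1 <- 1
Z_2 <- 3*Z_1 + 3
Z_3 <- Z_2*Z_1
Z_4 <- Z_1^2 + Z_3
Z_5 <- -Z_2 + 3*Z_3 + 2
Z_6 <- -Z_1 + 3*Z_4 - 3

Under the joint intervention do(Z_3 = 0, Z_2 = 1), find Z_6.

-1

Setting Z_3 = 0, Z_2 = 1 by intervention discards those variables' equations.
Z_4 = Z_1^2 + Z_3  [with Z_1=1, Z_3=0]  = 1
Z_6 = -Z_1 + 3*Z_4 - 3  [with Z_1=1, Z_4=1]  = -1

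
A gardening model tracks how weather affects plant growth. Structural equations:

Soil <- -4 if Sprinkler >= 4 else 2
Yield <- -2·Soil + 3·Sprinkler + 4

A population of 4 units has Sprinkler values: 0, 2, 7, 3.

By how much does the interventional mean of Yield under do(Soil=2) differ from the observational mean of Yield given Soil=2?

do(Soil=2) breaks Soil's dependence on Sprinkler. With Soil=2 fixed, Yield across the units is 0, 6, 21, 9, mean 9.
E[Yield|Soil=2] averages over only the 3 units with Soil=2 (Sprinkler = 0, 2, 3): Yield = 0, 6, 9, mean 5.
Difference = 9 − 5 = 4.

4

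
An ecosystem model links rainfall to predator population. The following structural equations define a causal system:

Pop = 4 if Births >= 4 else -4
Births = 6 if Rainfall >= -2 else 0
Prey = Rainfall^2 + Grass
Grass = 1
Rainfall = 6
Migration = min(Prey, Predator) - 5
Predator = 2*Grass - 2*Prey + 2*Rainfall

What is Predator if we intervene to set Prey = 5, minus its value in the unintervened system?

64

The intervention breaks the incoming arrows to Prey: Prey = Rainfall^2 + Grass no longer applies, and Prey = 5.
Predator = 2*Grass - 2*Prey + 2*Rainfall  [with Grass=1, Prey=5, Rainfall=6]  = 4
Without intervention: Prey = Rainfall^2 + Grass  [with Rainfall=6, Grass=1]  = 37; Predator = 2*Grass - 2*Prey + 2*Rainfall  [with Grass=1, Prey=37, Rainfall=6]  = -60.
Change = 4 − (-60) = 64.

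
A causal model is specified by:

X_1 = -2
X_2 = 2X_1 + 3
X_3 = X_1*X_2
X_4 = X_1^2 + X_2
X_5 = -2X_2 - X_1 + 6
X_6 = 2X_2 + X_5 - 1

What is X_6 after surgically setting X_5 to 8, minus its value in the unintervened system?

-2

The intervention breaks the incoming arrows to X_5: X_5 = -2X_2 - X_1 + 6 no longer applies, and X_5 = 8.
X_2 = 2X_1 + 3  [with X_1=-2]  = -1
X_6 = 2X_2 + X_5 - 1  [with X_2=-1, X_5=8]  = 5
Without intervention: X_2 = 2X_1 + 3  [with X_1=-2]  = -1; X_5 = -2X_2 - X_1 + 6  [with X_2=-1, X_1=-2]  = 10; X_6 = 2X_2 + X_5 - 1  [with X_2=-1, X_5=10]  = 7.
Change = 5 − 7 = -2.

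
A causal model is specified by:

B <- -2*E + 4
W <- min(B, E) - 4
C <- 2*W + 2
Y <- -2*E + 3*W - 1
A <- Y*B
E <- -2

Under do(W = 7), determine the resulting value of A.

192

The intervention breaks the incoming arrows to W: W <- min(B, E) - 4 no longer applies, and W = 7.
B = -2*E + 4  [with E=-2]  = 8
Y = -2*E + 3*W - 1  [with E=-2, W=7]  = 24
A = Y*B  [with Y=24, B=8]  = 192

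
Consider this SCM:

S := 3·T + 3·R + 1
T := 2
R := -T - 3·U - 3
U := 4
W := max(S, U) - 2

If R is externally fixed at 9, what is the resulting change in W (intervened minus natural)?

30

do(R=9) replaces the equation R := -T - 3·U - 3 with the constant R = 9.
S = 3·T + 3·R + 1  [with T=2, R=9]  = 34
W = max(S, U) - 2  [with S=34, U=4]  = 32
Without intervention: R = -T - 3·U - 3  [with T=2, U=4]  = -17; S = 3·T + 3·R + 1  [with T=2, R=-17]  = -44; W = max(S, U) - 2  [with S=-44, U=4]  = 2.
Change = 32 − 2 = 30.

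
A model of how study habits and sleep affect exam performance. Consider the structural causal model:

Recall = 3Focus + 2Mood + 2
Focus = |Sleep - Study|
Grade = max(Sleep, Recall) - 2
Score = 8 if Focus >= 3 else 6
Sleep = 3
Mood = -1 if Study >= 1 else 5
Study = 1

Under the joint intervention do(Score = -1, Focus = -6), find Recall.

The joint intervention fixes Score = -1, Focus = -6, removing each variable's own equation.
Mood = -1 if Study >= 1 else 5  [with Study=1]  = -1
Recall = 3Focus + 2Mood + 2  [with Focus=-6, Mood=-1]  = -18

-18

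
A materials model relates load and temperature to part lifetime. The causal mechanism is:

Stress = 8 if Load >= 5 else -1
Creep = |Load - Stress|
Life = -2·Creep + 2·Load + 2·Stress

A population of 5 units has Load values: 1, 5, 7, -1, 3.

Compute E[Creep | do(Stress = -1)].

4

The intervention sets Stress=-1 in all 5 units regardless of Load. Recomputing Creep per unit gives 2, 6, 8, 0, 4; average 4.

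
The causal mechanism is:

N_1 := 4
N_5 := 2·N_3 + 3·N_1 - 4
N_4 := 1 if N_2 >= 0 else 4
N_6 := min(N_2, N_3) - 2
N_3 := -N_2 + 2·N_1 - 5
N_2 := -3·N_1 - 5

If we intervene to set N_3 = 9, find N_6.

The intervention breaks the incoming arrows to N_3: N_3 := -N_2 + 2·N_1 - 5 no longer applies, and N_3 = 9.
N_2 = -3·N_1 - 5  [with N_1=4]  = -17
N_6 = min(N_2, N_3) - 2  [with N_2=-17, N_3=9]  = -19

-19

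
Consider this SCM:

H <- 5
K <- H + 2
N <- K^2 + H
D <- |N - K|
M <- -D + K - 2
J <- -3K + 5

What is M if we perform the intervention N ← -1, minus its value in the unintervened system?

do(N=-1) replaces the equation N <- K^2 + H with the constant N = -1.
K = H + 2  [with H=5]  = 7
D = |N - K|  [with N=-1, K=7]  = 8
M = -D + K - 2  [with D=8, K=7]  = -3
Without intervention: K = H + 2  [with H=5]  = 7; N = K^2 + H  [with K=7, H=5]  = 54; D = |N - K|  [with N=54, K=7]  = 47; M = -D + K - 2  [with D=47, K=7]  = -42.
Change = -3 − (-42) = 39.

39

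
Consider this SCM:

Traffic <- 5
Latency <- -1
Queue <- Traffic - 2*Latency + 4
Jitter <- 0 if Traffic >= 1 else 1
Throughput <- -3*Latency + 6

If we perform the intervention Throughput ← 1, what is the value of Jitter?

0

The intervention breaks the incoming arrows to Throughput: Throughput <- -3*Latency + 6 no longer applies, and Throughput = 1.
Since Jitter is not a descendant of the intervened variable, it is unaffected.
Jitter = 0 if Traffic >= 1 else 1  [with Traffic=5]  = 0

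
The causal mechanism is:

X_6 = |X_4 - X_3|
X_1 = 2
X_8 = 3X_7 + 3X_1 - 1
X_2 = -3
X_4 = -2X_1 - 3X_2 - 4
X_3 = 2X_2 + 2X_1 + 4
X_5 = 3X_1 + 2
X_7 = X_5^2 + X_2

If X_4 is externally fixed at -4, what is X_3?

Under do(X_4=-4), the mechanism X_4 = -2X_1 - 3X_2 - 4 is discarded; X_4 is fixed at -4.
Since X_3 is not a descendant of the intervened variable, it is unaffected.
X_3 = 2X_2 + 2X_1 + 4  [with X_2=-3, X_1=2]  = 2

2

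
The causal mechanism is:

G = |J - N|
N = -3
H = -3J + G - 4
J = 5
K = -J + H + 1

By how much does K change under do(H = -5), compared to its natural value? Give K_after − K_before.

Intervening sets H = -5 and removes its equation (H = -3J + G - 4).
K = -J + H + 1  [with J=5, H=-5]  = -9
Without intervention: G = |J - N|  [with J=5, N=-3]  = 8; H = -3J + G - 4  [with J=5, G=8]  = -11; K = -J + H + 1  [with J=5, H=-11]  = -15.
Change = -9 − (-15) = 6.

6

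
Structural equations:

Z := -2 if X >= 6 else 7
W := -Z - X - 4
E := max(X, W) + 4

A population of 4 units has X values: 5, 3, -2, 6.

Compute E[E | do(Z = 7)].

7

do(Z=7) breaks Z's dependence on X. With Z=7 fixed, E across the units is 9, 7, 2, 10, mean 7.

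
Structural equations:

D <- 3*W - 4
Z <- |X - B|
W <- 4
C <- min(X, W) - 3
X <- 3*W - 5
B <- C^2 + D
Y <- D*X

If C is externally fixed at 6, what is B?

44

The intervention breaks the incoming arrows to C: C <- min(X, W) - 3 no longer applies, and C = 6.
D = 3*W - 4  [with W=4]  = 8
B = C^2 + D  [with C=6, D=8]  = 44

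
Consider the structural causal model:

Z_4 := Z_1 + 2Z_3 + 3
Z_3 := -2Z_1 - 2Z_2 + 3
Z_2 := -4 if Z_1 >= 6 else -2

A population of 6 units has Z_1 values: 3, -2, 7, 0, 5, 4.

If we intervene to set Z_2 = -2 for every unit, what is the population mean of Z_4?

do(Z_2=-2) breaks Z_2's dependence on Z_1. With Z_2=-2 fixed, Z_4 across the units is 8, 23, -4, 17, 2, 5, mean 8.5.

8.5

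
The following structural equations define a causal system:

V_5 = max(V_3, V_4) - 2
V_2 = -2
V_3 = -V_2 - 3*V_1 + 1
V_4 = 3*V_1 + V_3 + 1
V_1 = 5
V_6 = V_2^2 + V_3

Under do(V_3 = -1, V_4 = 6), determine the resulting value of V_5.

4

Setting V_3 = -1, V_4 = 6 by intervention discards those variables' equations.
V_5 = max(V_3, V_4) - 2  [with V_3=-1, V_4=6]  = 4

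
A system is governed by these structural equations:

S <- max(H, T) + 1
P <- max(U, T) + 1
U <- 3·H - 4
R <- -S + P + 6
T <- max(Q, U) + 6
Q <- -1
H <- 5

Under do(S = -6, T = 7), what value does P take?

12

Setting S = -6, T = 7 by intervention discards those variables' equations.
U = 3·H - 4  [with H=5]  = 11
P = max(U, T) + 1  [with U=11, T=7]  = 12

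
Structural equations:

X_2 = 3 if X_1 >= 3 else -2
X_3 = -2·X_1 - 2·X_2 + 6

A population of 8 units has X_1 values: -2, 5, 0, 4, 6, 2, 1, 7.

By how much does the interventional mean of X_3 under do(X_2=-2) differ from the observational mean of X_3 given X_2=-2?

do(X_2=-2) breaks X_2's dependence on X_1. With X_2=-2 fixed, X_3 across the units is 14, 0, 10, 2, -2, 6, 8, -4, mean 4.25.
Observing X_2=-2 restricts to units where X_2's equation naturally yields -2: X_1 ∈ {-2, 0, 2, 1}. In that subpopulation X_3 = 14, 10, 6, 8, mean 9.5.
Difference = 4.25 − 9.5 = -5.25.

-5.25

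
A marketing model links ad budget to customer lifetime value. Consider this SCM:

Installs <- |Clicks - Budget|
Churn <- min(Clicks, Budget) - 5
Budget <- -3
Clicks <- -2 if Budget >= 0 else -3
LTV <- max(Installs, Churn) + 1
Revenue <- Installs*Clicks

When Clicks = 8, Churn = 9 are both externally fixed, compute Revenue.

88

Setting Clicks = 8, Churn = 9 by intervention discards those variables' equations.
Installs = |Clicks - Budget|  [with Clicks=8, Budget=-3]  = 11
Revenue = Installs*Clicks  [with Installs=11, Clicks=8]  = 88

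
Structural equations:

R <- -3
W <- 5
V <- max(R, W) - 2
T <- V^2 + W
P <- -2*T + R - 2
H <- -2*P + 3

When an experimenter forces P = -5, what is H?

The intervention breaks the incoming arrows to P: P <- -2*T + R - 2 no longer applies, and P = -5.
H = -2*P + 3  [with P=-5]  = 13

13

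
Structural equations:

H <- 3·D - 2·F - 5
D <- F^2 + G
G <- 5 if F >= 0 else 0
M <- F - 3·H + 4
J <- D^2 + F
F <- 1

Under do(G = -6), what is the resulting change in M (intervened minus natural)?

Under do(G=-6), the mechanism G <- 5 if F >= 0 else 0 is discarded; G is fixed at -6.
D = F^2 + G  [with F=1, G=-6]  = -5
H = 3·D - 2·F - 5  [with D=-5, F=1]  = -22
M = F - 3·H + 4  [with F=1, H=-22]  = 71
Without intervention: G = 5 if F >= 0 else 0  [with F=1]  = 5; D = F^2 + G  [with F=1, G=5]  = 6; H = 3·D - 2·F - 5  [with D=6, F=1]  = 11; M = F - 3·H + 4  [with F=1, H=11]  = -28.
Change = 71 − (-28) = 99.

99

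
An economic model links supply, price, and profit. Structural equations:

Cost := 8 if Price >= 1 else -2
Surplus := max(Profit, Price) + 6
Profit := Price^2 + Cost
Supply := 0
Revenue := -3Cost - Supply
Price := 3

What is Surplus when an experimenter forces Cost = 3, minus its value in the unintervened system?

The intervention breaks the incoming arrows to Cost: Cost := 8 if Price >= 1 else -2 no longer applies, and Cost = 3.
Profit = Price^2 + Cost  [with Price=3, Cost=3]  = 12
Surplus = max(Profit, Price) + 6  [with Profit=12, Price=3]  = 18
Without intervention: Cost = 8 if Price >= 1 else -2  [with Price=3]  = 8; Profit = Price^2 + Cost  [with Price=3, Cost=8]  = 17; Surplus = max(Profit, Price) + 6  [with Profit=17, Price=3]  = 23.
Change = 18 − 23 = -5.

-5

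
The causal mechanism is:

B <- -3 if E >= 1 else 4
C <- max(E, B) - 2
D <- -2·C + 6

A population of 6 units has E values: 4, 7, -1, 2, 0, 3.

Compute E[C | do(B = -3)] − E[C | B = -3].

-1.5

Every unit gets B=-3 under the intervention. C values become 2, 5, -3, 0, -2, 1; E[C|do(B=-3)] = 0.5.
Observing B=-3 restricts to units where B's equation naturally yields -3: E ∈ {4, 7, 2, 3}. In that subpopulation C = 2, 5, 0, 1, mean 2.
Difference = 0.5 − 2 = -1.5.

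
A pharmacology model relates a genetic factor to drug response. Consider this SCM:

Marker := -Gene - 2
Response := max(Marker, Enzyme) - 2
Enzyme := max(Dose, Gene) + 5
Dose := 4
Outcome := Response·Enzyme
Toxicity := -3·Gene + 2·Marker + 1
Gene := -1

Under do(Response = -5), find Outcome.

-45

Under do(Response=-5), the mechanism Response := max(Marker, Enzyme) - 2 is discarded; Response is fixed at -5.
Enzyme = max(Dose, Gene) + 5  [with Dose=4, Gene=-1]  = 9
Outcome = Response·Enzyme  [with Response=-5, Enzyme=9]  = -45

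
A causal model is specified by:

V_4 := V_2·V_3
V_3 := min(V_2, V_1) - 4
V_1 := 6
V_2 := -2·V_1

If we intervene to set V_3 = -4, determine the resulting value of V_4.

The intervention breaks the incoming arrows to V_3: V_3 := min(V_2, V_1) - 4 no longer applies, and V_3 = -4.
V_2 = -2·V_1  [with V_1=6]  = -12
V_4 = V_2·V_3  [with V_2=-12, V_3=-4]  = 48

48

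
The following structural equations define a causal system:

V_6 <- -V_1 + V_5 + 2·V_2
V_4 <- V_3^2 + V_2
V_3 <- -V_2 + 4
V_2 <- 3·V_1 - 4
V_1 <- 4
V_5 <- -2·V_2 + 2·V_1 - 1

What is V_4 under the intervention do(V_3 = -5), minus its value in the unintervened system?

9

The intervention breaks the incoming arrows to V_3: V_3 <- -V_2 + 4 no longer applies, and V_3 = -5.
V_2 = 3·V_1 - 4  [with V_1=4]  = 8
V_4 = V_3^2 + V_2  [with V_3=-5, V_2=8]  = 33
Without intervention: V_2 = 3·V_1 - 4  [with V_1=4]  = 8; V_3 = -V_2 + 4  [with V_2=8]  = -4; V_4 = V_3^2 + V_2  [with V_3=-4, V_2=8]  = 24.
Change = 33 − 24 = 9.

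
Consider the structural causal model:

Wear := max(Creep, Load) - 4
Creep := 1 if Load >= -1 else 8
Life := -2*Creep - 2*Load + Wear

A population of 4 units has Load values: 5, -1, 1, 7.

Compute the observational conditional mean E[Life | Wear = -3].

Observing Wear=-3 restricts to units where Wear's equation naturally yields -3: Load ∈ {-1, 1}. In that subpopulation Life = -3, -7, mean -5.

-5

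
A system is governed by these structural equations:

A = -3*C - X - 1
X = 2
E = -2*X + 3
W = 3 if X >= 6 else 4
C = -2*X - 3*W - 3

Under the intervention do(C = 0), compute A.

-3

The intervention breaks the incoming arrows to C: C = -2*X - 3*W - 3 no longer applies, and C = 0.
A = -3*C - X - 1  [with C=0, X=2]  = -3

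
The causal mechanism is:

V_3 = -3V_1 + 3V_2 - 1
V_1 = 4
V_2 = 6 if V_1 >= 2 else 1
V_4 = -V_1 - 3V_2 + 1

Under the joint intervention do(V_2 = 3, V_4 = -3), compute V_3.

-4

The joint intervention fixes V_2 = 3, V_4 = -3, removing each variable's own equation.
V_3 = -3V_1 + 3V_2 - 1  [with V_1=4, V_2=3]  = -4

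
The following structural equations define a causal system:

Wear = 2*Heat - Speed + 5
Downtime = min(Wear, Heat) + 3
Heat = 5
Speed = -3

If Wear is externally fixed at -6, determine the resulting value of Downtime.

-3

The intervention breaks the incoming arrows to Wear: Wear = 2*Heat - Speed + 5 no longer applies, and Wear = -6.
Downtime = min(Wear, Heat) + 3  [with Wear=-6, Heat=5]  = -3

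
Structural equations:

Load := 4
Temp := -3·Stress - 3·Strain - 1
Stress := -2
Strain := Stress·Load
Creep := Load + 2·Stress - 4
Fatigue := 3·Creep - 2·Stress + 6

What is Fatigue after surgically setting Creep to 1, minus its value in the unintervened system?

The intervention breaks the incoming arrows to Creep: Creep := Load + 2·Stress - 4 no longer applies, and Creep = 1.
Fatigue = 3·Creep - 2·Stress + 6  [with Creep=1, Stress=-2]  = 13
Without intervention: Creep = Load + 2·Stress - 4  [with Load=4, Stress=-2]  = -4; Fatigue = 3·Creep - 2·Stress + 6  [with Creep=-4, Stress=-2]  = -2.
Change = 13 − (-2) = 15.

15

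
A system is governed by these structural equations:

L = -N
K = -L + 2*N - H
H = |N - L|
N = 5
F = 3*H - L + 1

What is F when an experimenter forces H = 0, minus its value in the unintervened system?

-30

The intervention breaks the incoming arrows to H: H = |N - L| no longer applies, and H = 0.
L = -N  [with N=5]  = -5
F = 3*H - L + 1  [with H=0, L=-5]  = 6
Without intervention: L = -N  [with N=5]  = -5; H = |N - L|  [with N=5, L=-5]  = 10; F = 3*H - L + 1  [with H=10, L=-5]  = 36.
Change = 6 − 36 = -30.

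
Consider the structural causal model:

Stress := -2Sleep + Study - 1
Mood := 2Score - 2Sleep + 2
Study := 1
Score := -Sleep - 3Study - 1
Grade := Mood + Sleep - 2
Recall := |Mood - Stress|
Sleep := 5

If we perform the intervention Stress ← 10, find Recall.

36

The intervention breaks the incoming arrows to Stress: Stress := -2Sleep + Study - 1 no longer applies, and Stress = 10.
Score = -Sleep - 3Study - 1  [with Sleep=5, Study=1]  = -9
Mood = 2Score - 2Sleep + 2  [with Score=-9, Sleep=5]  = -26
Recall = |Mood - Stress|  [with Mood=-26, Stress=10]  = 36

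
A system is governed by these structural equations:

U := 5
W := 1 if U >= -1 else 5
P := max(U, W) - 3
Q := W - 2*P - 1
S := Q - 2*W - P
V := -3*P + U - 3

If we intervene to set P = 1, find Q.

-2

The intervention breaks the incoming arrows to P: P := max(U, W) - 3 no longer applies, and P = 1.
W = 1 if U >= -1 else 5  [with U=5]  = 1
Q = W - 2*P - 1  [with W=1, P=1]  = -2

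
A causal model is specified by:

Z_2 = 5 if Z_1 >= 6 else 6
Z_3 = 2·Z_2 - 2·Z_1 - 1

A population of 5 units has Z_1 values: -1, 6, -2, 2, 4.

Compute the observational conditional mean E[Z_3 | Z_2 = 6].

9.5

E[Z_3|Z_2=6] averages over only the 4 units with Z_2=6 (Z_1 = -1, -2, 2, 4): Z_3 = 13, 15, 7, 3, mean 9.5.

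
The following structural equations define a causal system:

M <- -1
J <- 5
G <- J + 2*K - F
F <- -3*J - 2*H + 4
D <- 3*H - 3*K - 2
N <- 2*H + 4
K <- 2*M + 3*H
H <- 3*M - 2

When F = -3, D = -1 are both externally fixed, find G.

-26

Under do(F = -3, D = -1), each intervened variable's structural equation is replaced by its fixed value.
H = 3*M - 2  [with M=-1]  = -5
K = 2*M + 3*H  [with M=-1, H=-5]  = -17
G = J + 2*K - F  [with J=5, K=-17, F=-3]  = -26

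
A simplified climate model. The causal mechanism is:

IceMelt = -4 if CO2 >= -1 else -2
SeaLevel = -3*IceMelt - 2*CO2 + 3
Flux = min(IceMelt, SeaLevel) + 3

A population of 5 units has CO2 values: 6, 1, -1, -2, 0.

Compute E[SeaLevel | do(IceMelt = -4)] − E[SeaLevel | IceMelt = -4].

Under do(IceMelt=-4), IceMelt's equation is replaced by IceMelt=-4 for every unit. Per-unit SeaLevel: 3, 13, 17, 19, 15. Mean = 13.4.
Observing IceMelt=-4 restricts to units where IceMelt's equation naturally yields -4: CO2 ∈ {6, 1, -1, 0}. In that subpopulation SeaLevel = 3, 13, 17, 15, mean 12.
Difference = 13.4 − 12 = 1.4.

1.4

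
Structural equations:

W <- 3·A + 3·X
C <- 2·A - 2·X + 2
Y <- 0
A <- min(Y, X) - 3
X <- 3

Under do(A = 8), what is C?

The intervention breaks the incoming arrows to A: A <- min(Y, X) - 3 no longer applies, and A = 8.
C = 2·A - 2·X + 2  [with A=8, X=3]  = 12

12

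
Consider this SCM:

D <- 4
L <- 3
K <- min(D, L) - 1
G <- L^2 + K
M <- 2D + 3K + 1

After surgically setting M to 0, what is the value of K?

2

do(M=0) replaces the equation M <- 2D + 3K + 1 with the constant M = 0.
K is not downstream of the intervention, so its value is determined by the original equations.
K = min(D, L) - 1  [with D=4, L=3]  = 2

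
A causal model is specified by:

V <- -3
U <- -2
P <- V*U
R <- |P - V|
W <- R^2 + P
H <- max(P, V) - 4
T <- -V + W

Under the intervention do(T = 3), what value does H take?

Intervening sets T = 3 and removes its equation (T <- -V + W).
Since H is not a descendant of the intervened variable, it is unaffected.
P = V*U  [with V=-3, U=-2]  = 6
H = max(P, V) - 4  [with P=6, V=-3]  = 2

2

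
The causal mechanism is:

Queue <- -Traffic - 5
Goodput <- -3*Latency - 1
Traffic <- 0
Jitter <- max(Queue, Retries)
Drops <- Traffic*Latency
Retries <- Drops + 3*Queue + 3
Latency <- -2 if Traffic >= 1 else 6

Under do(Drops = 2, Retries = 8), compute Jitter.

8

The joint intervention fixes Drops = 2, Retries = 8, removing each variable's own equation.
Queue = -Traffic - 5  [with Traffic=0]  = -5
Jitter = max(Queue, Retries)  [with Queue=-5, Retries=8]  = 8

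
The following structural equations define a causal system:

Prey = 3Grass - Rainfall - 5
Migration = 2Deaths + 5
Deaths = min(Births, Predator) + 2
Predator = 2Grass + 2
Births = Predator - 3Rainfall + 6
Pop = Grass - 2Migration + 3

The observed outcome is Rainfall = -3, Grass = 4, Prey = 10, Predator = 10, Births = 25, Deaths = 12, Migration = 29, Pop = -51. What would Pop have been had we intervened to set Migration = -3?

13

do(Migration=-3) replaces the equation Migration = 2Deaths + 5 with the constant Migration = -3.
Pop = Grass - 2Migration + 3  [with Grass=4, Migration=-3]  = 13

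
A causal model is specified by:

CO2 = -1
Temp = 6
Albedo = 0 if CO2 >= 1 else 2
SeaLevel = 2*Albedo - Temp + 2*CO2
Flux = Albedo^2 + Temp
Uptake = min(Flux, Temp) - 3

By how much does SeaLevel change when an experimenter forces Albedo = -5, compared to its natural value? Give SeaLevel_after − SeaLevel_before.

-14

The intervention breaks the incoming arrows to Albedo: Albedo = 0 if CO2 >= 1 else 2 no longer applies, and Albedo = -5.
SeaLevel = 2*Albedo - Temp + 2*CO2  [with Albedo=-5, Temp=6, CO2=-1]  = -18
Without intervention: Albedo = 0 if CO2 >= 1 else 2  [with CO2=-1]  = 2; SeaLevel = 2*Albedo - Temp + 2*CO2  [with Albedo=2, Temp=6, CO2=-1]  = -4.
Change = -18 − (-4) = -14.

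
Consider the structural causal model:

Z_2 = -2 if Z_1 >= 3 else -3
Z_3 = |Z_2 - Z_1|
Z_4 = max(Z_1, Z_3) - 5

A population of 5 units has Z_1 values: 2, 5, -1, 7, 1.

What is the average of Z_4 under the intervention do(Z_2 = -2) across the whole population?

-0.2

The intervention sets Z_2=-2 in all 5 units regardless of Z_1. Recomputing Z_4 per unit gives -1, 2, -4, 4, -2; average -0.2.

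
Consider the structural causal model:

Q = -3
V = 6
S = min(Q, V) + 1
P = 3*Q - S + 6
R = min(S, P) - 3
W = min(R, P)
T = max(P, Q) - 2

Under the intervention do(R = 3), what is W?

The intervention breaks the incoming arrows to R: R = min(S, P) - 3 no longer applies, and R = 3.
S = min(Q, V) + 1  [with Q=-3, V=6]  = -2
P = 3*Q - S + 6  [with Q=-3, S=-2]  = -1
W = min(R, P)  [with R=3, P=-1]  = -1

-1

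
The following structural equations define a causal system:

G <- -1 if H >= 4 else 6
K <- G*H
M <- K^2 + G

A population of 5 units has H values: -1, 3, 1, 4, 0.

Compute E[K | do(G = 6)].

Under do(G=6), G's equation is replaced by G=6 for every unit. Per-unit K: -6, 18, 6, 24, 0. Mean = 8.4.

8.4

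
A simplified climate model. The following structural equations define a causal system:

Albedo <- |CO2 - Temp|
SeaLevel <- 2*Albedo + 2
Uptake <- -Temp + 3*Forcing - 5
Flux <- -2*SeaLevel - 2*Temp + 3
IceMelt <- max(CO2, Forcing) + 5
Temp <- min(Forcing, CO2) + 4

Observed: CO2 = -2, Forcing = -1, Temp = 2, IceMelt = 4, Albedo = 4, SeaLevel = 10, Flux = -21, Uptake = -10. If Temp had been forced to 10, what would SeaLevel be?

26

The intervention breaks the incoming arrows to Temp: Temp <- min(Forcing, CO2) + 4 no longer applies, and Temp = 10.
Albedo = |CO2 - Temp|  [with CO2=-2, Temp=10]  = 12
SeaLevel = 2*Albedo + 2  [with Albedo=12]  = 26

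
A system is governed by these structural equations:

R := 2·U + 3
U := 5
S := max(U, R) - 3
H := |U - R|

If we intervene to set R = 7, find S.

4

The intervention breaks the incoming arrows to R: R := 2·U + 3 no longer applies, and R = 7.
S = max(U, R) - 3  [with U=5, R=7]  = 4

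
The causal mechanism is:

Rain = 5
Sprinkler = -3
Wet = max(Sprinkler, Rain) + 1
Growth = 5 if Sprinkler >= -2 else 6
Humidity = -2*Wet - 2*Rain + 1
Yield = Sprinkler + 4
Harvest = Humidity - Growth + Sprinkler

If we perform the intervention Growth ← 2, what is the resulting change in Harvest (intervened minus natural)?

4

The intervention breaks the incoming arrows to Growth: Growth = 5 if Sprinkler >= -2 else 6 no longer applies, and Growth = 2.
Wet = max(Sprinkler, Rain) + 1  [with Sprinkler=-3, Rain=5]  = 6
Humidity = -2*Wet - 2*Rain + 1  [with Wet=6, Rain=5]  = -21
Harvest = Humidity - Growth + Sprinkler  [with Humidity=-21, Growth=2, Sprinkler=-3]  = -26
Without intervention: Wet = max(Sprinkler, Rain) + 1  [with Sprinkler=-3, Rain=5]  = 6; Growth = 5 if Sprinkler >= -2 else 6  [with Sprinkler=-3]  = 6; Humidity = -2*Wet - 2*Rain + 1  [with Wet=6, Rain=5]  = -21; Harvest = Humidity - Growth + Sprinkler  [with Humidity=-21, Growth=6, Sprinkler=-3]  = -30.
Change = -26 − (-30) = 4.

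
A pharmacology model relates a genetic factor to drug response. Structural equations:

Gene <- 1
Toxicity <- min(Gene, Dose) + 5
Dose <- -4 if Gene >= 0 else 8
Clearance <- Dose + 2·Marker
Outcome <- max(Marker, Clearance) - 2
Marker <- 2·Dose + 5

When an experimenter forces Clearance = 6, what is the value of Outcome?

The intervention breaks the incoming arrows to Clearance: Clearance <- Dose + 2·Marker no longer applies, and Clearance = 6.
Dose = -4 if Gene >= 0 else 8  [with Gene=1]  = -4
Marker = 2·Dose + 5  [with Dose=-4]  = -3
Outcome = max(Marker, Clearance) - 2  [with Marker=-3, Clearance=6]  = 4

4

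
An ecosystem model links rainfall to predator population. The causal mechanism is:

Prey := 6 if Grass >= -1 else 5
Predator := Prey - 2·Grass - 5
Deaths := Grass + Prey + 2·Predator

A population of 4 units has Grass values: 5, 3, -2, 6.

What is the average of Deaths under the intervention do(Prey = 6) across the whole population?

The intervention sets Prey=6 in all 4 units regardless of Grass. Recomputing Deaths per unit gives -7, -1, 14, -10; average -1.

-1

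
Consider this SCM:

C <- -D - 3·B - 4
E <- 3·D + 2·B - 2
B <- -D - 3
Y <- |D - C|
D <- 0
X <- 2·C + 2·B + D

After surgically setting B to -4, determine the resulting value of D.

Under do(B=-4), the mechanism B <- -D - 3 is discarded; B is fixed at -4.
D is not downstream of the intervention, so its value is determined by the original equations.

0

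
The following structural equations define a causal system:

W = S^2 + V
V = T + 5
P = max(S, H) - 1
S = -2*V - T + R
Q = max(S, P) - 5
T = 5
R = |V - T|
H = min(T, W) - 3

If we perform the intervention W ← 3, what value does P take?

-1

Under do(W=3), the mechanism W = S^2 + V is discarded; W is fixed at 3.
V = T + 5  [with T=5]  = 10
R = |V - T|  [with V=10, T=5]  = 5
S = -2*V - T + R  [with V=10, T=5, R=5]  = -20
H = min(T, W) - 3  [with T=5, W=3]  = 0
P = max(S, H) - 1  [with S=-20, H=0]  = -1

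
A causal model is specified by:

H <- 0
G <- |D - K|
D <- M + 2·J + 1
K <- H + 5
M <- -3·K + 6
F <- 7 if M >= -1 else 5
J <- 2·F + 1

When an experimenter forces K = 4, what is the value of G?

Under do(K=4), the mechanism K <- H + 5 is discarded; K is fixed at 4.
M = -3·K + 6  [with K=4]  = -6
F = 7 if M >= -1 else 5  [with M=-6]  = 5
J = 2·F + 1  [with F=5]  = 11
D = M + 2·J + 1  [with M=-6, J=11]  = 17
G = |D - K|  [with D=17, K=4]  = 13

13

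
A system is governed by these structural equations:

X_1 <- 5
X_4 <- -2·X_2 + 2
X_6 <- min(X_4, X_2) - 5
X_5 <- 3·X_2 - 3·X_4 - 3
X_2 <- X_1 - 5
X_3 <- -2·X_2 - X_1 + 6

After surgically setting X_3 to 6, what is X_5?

do(X_3=6) replaces the equation X_3 <- -2·X_2 - X_1 + 6 with the constant X_3 = 6.
X_5 is not downstream of the intervention, so its value is determined by the original equations.
X_2 = X_1 - 5  [with X_1=5]  = 0
X_4 = -2·X_2 + 2  [with X_2=0]  = 2
X_5 = 3·X_2 - 3·X_4 - 3  [with X_2=0, X_4=2]  = -9

-9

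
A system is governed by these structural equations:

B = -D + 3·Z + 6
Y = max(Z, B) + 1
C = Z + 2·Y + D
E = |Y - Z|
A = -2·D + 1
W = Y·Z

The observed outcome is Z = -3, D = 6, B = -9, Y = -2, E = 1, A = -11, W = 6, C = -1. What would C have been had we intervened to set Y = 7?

do(Y=7) replaces the equation Y = max(Z, B) + 1 with the constant Y = 7.
C = Z + 2·Y + D  [with Z=-3, Y=7, D=6]  = 17

17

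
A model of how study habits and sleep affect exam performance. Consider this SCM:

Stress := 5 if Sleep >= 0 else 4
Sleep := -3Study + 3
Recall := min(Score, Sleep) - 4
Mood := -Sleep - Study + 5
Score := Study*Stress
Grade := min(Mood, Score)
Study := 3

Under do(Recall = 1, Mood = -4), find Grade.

Setting Recall = 1, Mood = -4 by intervention discards those variables' equations.
Sleep = -3Study + 3  [with Study=3]  = -6
Stress = 5 if Sleep >= 0 else 4  [with Sleep=-6]  = 4
Score = Study*Stress  [with Study=3, Stress=4]  = 12
Grade = min(Mood, Score)  [with Mood=-4, Score=12]  = -4

-4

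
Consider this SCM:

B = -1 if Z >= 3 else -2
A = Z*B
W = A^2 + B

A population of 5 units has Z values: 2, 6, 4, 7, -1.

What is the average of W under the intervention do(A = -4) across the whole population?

14.6

do(A=-4) breaks A's dependence on Z. With A=-4 fixed, W across the units is 14, 15, 15, 15, 14, mean 14.6.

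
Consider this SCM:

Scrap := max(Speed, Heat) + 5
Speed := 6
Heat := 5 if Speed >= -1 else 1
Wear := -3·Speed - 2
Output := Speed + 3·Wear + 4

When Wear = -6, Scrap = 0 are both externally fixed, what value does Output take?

-8

Setting Wear = -6, Scrap = 0 by intervention discards those variables' equations.
Output = Speed + 3·Wear + 4  [with Speed=6, Wear=-6]  = -8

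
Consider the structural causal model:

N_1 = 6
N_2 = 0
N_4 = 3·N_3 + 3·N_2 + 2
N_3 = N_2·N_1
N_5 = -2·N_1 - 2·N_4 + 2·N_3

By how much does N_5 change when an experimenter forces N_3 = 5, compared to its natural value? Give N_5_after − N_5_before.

do(N_3=5) replaces the equation N_3 = N_2·N_1 with the constant N_3 = 5.
N_4 = 3·N_3 + 3·N_2 + 2  [with N_3=5, N_2=0]  = 17
N_5 = -2·N_1 - 2·N_4 + 2·N_3  [with N_1=6, N_4=17, N_3=5]  = -36
Without intervention: N_3 = N_2·N_1  [with N_2=0, N_1=6]  = 0; N_4 = 3·N_3 + 3·N_2 + 2  [with N_3=0, N_2=0]  = 2; N_5 = -2·N_1 - 2·N_4 + 2·N_3  [with N_1=6, N_4=2, N_3=0]  = -16.
Change = -36 − (-16) = -20.

-20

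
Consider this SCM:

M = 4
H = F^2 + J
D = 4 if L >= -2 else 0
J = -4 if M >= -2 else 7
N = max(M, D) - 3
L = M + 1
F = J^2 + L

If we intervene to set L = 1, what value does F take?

The intervention breaks the incoming arrows to L: L = M + 1 no longer applies, and L = 1.
J = -4 if M >= -2 else 7  [with M=4]  = -4
F = J^2 + L  [with J=-4, L=1]  = 17

17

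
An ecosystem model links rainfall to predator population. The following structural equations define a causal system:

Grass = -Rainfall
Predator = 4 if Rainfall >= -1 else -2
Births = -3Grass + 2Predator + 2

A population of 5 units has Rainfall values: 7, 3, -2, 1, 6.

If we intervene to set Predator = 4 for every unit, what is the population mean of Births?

Under do(Predator=4), Predator's equation is replaced by Predator=4 for every unit. Per-unit Births: 31, 19, 4, 13, 28. Mean = 19.

19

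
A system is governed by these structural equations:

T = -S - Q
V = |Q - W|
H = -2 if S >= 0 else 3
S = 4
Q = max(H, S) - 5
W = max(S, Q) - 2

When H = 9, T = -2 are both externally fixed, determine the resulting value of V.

The joint intervention fixes H = 9, T = -2, removing each variable's own equation.
Q = max(H, S) - 5  [with H=9, S=4]  = 4
W = max(S, Q) - 2  [with S=4, Q=4]  = 2
V = |Q - W|  [with Q=4, W=2]  = 2

2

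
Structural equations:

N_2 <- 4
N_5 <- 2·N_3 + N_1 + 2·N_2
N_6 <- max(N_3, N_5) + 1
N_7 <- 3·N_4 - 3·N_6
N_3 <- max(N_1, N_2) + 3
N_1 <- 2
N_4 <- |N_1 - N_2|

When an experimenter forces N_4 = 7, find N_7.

The intervention breaks the incoming arrows to N_4: N_4 <- |N_1 - N_2| no longer applies, and N_4 = 7.
N_3 = max(N_1, N_2) + 3  [with N_1=2, N_2=4]  = 7
N_5 = 2·N_3 + N_1 + 2·N_2  [with N_3=7, N_1=2, N_2=4]  = 24
N_6 = max(N_3, N_5) + 1  [with N_3=7, N_5=24]  = 25
N_7 = 3·N_4 - 3·N_6  [with N_4=7, N_6=25]  = -54

-54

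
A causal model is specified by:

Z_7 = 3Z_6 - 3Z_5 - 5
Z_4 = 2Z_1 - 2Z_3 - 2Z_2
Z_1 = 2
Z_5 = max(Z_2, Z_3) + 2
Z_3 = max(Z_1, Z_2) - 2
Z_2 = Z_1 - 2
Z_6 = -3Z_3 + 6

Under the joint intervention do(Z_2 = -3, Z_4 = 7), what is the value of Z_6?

6

The joint intervention fixes Z_2 = -3, Z_4 = 7, removing each variable's own equation.
Z_3 = max(Z_1, Z_2) - 2  [with Z_1=2, Z_2=-3]  = 0
Z_6 = -3Z_3 + 6  [with Z_3=0]  = 6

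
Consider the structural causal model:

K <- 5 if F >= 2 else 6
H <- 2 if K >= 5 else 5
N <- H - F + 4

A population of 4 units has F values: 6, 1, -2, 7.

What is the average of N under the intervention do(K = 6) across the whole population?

do(K=6) breaks K's dependence on F. With K=6 fixed, N across the units is 0, 5, 8, -1, mean 3.

3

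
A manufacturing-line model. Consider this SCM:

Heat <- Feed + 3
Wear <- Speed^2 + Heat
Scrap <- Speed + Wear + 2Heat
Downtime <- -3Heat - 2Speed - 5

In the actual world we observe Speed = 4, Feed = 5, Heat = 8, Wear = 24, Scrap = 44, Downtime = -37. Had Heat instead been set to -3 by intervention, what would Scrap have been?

11

do(Heat=-3) replaces the equation Heat <- Feed + 3 with the constant Heat = -3.
Wear = Speed^2 + Heat  [with Speed=4, Heat=-3]  = 13
Scrap = Speed + Wear + 2Heat  [with Speed=4, Wear=13, Heat=-3]  = 11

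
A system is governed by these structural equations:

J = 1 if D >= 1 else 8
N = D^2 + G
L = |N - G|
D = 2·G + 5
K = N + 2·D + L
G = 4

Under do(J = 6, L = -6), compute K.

193

The joint intervention fixes J = 6, L = -6, removing each variable's own equation.
D = 2·G + 5  [with G=4]  = 13
N = D^2 + G  [with D=13, G=4]  = 173
K = N + 2·D + L  [with N=173, D=13, L=-6]  = 193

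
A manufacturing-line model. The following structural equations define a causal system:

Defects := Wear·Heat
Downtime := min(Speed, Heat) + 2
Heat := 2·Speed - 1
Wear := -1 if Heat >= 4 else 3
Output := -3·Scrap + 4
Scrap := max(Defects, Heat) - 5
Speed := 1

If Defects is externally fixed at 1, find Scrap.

Intervening sets Defects = 1 and removes its equation (Defects := Wear·Heat).
Heat = 2·Speed - 1  [with Speed=1]  = 1
Scrap = max(Defects, Heat) - 5  [with Defects=1, Heat=1]  = -4

-4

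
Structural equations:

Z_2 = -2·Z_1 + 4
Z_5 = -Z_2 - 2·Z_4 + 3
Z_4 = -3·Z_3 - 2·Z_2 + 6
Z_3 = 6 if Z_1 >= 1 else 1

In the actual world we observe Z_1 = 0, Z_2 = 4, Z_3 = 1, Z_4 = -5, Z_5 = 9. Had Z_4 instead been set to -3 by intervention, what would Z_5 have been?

Intervening sets Z_4 = -3 and removes its equation (Z_4 = -3·Z_3 - 2·Z_2 + 6).
Z_2 = -2·Z_1 + 4  [with Z_1=0]  = 4
Z_5 = -Z_2 - 2·Z_4 + 3  [with Z_2=4, Z_4=-3]  = 5

5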